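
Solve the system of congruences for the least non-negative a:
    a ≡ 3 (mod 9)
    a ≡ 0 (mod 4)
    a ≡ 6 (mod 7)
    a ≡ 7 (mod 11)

2064

Combine the congruences pairwise.
From a ≡ 3 (mod 9) write a = 3 + 9t. Substituting into a ≡ 0 (mod 4) gives 9t ≡ 1 (mod 4), and since 1⁻¹ ≡ 1 (mod 4), t ≡ 1. Hence a ≡ 3 + 9·1 = 12 (mod 36).
From a ≡ 12 (mod 36) write a = 12 + 36t. Substituting into a ≡ 6 (mod 7) gives 36t ≡ 1 (mod 7), and since 1⁻¹ ≡ 1 (mod 7), t ≡ 1. Hence a ≡ 12 + 36·1 = 48 (mod 252).
From a ≡ 48 (mod 252) write a = 48 + 252t. Substituting into a ≡ 7 (mod 11) gives 252t ≡ 3 (mod 11), and since 10⁻¹ ≡ 10 (mod 11), t ≡ 8. Hence a ≡ 48 + 252·8 = 2064 (mod 2772).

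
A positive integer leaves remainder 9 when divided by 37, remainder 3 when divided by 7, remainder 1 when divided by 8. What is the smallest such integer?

1193

The moduli are pairwise coprime; N = 37·7·8 = 2072.
N/37 = 56; 56 ≡ 19 (mod 37); 19·2 ≡ 1, so inverse 2.
N/7 = 296; 296 ≡ 2 (mod 7); 2·4 ≡ 1, so inverse 4.
N/8 = 259; 259 ≡ 3 (mod 8); 3·3 ≡ 1, so inverse 3.
k ≡ 9·56·2 + 3·296·4 + 1·259·3 = 5337.
5337 mod 2072 = 1193.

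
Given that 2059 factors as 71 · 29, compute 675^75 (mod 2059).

Mod 71: 675 ≡ 36; by Fermat, exponent reduces to 75 mod 70 = 5; 36^5 ≡ 20 (mod 71).
Mod 29: 675 ≡ 8; by Fermat, exponent reduces to 75 mod 28 = 19; 8^19 ≡ 2 (mod 29).
Combine by CRT: x ≡ 20 (mod 71), x ≡ 2 (mod 29) ⇒ x ≡ 872 (mod 2059).

872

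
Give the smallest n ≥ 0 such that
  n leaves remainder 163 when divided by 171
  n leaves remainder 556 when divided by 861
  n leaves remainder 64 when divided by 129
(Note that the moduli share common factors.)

gcd(171, 861) = 3 and 3 | (556 − 163), so the pair is consistent; merging gives n ≡ 17776 (mod 49077), where 49077 = lcm(171, 861).
gcd(49077, 129) = 3 and 3 | (64 − 17776), so the pair is consistent; merging gives n ≡ 1539163 (mod 2110311), where 2110311 = lcm(49077, 129).
The solution is unique modulo lcm(171, 861, 129) = 2110311.

1539163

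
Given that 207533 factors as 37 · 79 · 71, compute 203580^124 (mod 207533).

Mod 37: 203580 ≡ 6; by Fermat, exponent reduces to 124 mod 36 = 16; 6^16 ≡ 1 (mod 37).
Mod 79: 203580 ≡ 76; by Fermat, exponent reduces to 124 mod 78 = 46; 76^46 ≡ 25 (mod 79).
Mod 71: 203580 ≡ 23; by Fermat, exponent reduces to 124 mod 70 = 54; 23^54 ≡ 20 (mod 71).
Combine by CRT: x ≡ 1 (mod 37), x ≡ 25 (mod 79), x ≡ 20 (mod 71) ⇒ x ≡ 170349 (mod 207533).

170349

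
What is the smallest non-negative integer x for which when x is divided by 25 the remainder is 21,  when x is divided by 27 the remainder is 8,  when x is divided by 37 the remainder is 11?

The moduli are pairwise coprime; N = 25·27·37 = 24975.
N/25 = 999; 999 ≡ 24 (mod 25); 24·24 ≡ 1, so inverse 24.
N/27 = 925; 925 ≡ 7 (mod 27); 7·4 ≡ 1, so inverse 4.
N/37 = 675; 675 ≡ 9 (mod 37); 9·33 ≡ 1, so inverse 33.
x ≡ 21·999·24 + 8·925·4 + 11·675·33 = 778121.
778121 mod 24975 = 3896.

3896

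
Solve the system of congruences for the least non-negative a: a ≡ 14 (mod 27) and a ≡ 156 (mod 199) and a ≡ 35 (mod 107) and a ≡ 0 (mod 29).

4653572

From a ≡ 14 (mod 27) write a = 14 + 27t. Substituting into a ≡ 156 (mod 199) gives 27t ≡ 142 (mod 199), and since 27⁻¹ ≡ 59 (mod 199), t ≡ 20. Hence a ≡ 14 + 27·20 = 554 (mod 5373).
From a ≡ 554 (mod 5373) write a = 554 + 5373t. Substituting into a ≡ 35 (mod 107) gives 5373t ≡ 16 (mod 107), and since 23⁻¹ ≡ 14 (mod 107), t ≡ 10. Hence a ≡ 554 + 5373·10 = 54284 (mod 574911).
From a ≡ 54284 (mod 574911) write a = 54284 + 574911t. Substituting into a ≡ 0 (mod 29) gives 574911t ≡ 4 (mod 29), and since 15⁻¹ ≡ 2 (mod 29), t ≡ 8. Hence a ≡ 54284 + 574911·8 = 4653572 (mod 16672419).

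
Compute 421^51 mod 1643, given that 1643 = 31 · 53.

Mod 31: 421 ≡ 18; by Fermat, exponent reduces to 51 mod 30 = 21; 18^21 ≡ 16 (mod 31).
Mod 53: 421 ≡ 50; 50^51 ≡ 35 (mod 53).
Combine by CRT: x ≡ 16 (mod 31), x ≡ 35 (mod 53) ⇒ x ≡ 512 (mod 1643).

512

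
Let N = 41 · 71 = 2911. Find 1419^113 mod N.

496

Mod 41: 1419 ≡ 25; by Fermat, exponent reduces to 113 mod 40 = 33; 25^33 ≡ 4 (mod 41).
Mod 71: 1419 ≡ 70; by Fermat, exponent reduces to 113 mod 70 = 43; 70^43 ≡ 70 (mod 71).
Combine by CRT: x ≡ 4 (mod 41), x ≡ 70 (mod 71) ⇒ x ≡ 496 (mod 2911).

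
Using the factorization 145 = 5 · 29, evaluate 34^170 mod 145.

141

Mod 5: 34 ≡ 4; by Fermat, exponent reduces to 170 mod 4 = 2; 4^2 ≡ 1 (mod 5).
Mod 29: 34 ≡ 5; by Fermat, exponent reduces to 170 mod 28 = 2; 5^2 ≡ 25 (mod 29).
Combine by CRT: x ≡ 1 (mod 5), x ≡ 25 (mod 29) ⇒ x ≡ 141 (mod 145).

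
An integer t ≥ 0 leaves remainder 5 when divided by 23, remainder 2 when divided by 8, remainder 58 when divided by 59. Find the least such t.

4306

The moduli are pairwise coprime; N = 23·8·59 = 10856.
N/23 = 472; 472 ≡ 12 (mod 23); 12·2 ≡ 1, so inverse 2.
N/8 = 1357; 1357 ≡ 5 (mod 8); 5·5 ≡ 1, so inverse 5.
N/59 = 184; 184 ≡ 7 (mod 59); 7·17 ≡ 1, so inverse 17.
t ≡ 5·472·2 + 2·1357·5 + 58·184·17 = 199714.
199714 mod 10856 = 4306.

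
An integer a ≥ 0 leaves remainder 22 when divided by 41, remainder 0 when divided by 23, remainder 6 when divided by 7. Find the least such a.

391

The moduli are pairwise coprime; N = 41·23·7 = 6601.
N/41 = 161; 161 ≡ 38 (mod 41); 38·27 ≡ 1, so inverse 27.
N/23 = 287; 287 ≡ 11 (mod 23); 11·21 ≡ 1, so inverse 21.
N/7 = 943; 943 ≡ 5 (mod 7); 5·3 ≡ 1, so inverse 3.
a ≡ 22·161·27 + 0·287·21 + 6·943·3 = 112608.
112608 mod 6601 = 391.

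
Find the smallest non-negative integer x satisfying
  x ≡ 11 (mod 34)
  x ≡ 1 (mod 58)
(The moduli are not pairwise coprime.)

gcd(34, 58) = 2 and 2 | (1 − 11), so the pair is consistent; merging gives x ≡ 929 (mod 986), where 986 = lcm(34, 58).
The solution is unique modulo lcm(34, 58) = 986.

929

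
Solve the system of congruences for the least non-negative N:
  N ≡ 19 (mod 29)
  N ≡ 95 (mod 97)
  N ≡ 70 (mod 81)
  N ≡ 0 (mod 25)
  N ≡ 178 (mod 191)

From N ≡ 19 (mod 29) write N = 19 + 29t. Substituting into N ≡ 95 (mod 97) gives 29t ≡ 76 (mod 97), and since 29⁻¹ ≡ 87 (mod 97), t ≡ 16. Hence N ≡ 19 + 29·16 = 483 (mod 2813).
From N ≡ 483 (mod 2813) write N = 483 + 2813t. Substituting into N ≡ 70 (mod 81) gives 2813t ≡ 73 (mod 81), and since 59⁻¹ ≡ 11 (mod 81), t ≡ 74. Hence N ≡ 483 + 2813·74 = 208645 (mod 227853).
From N ≡ 208645 (mod 227853) write N = 208645 + 227853t. Substituting into N ≡ 0 (mod 25) gives 227853t ≡ 5 (mod 25), and since 3⁻¹ ≡ 17 (mod 25), t ≡ 10. Hence N ≡ 208645 + 227853·10 = 2487175 (mod 5696325).
From N ≡ 2487175 (mod 5696325) write N = 2487175 + 5696325t. Substituting into N ≡ 178 (mod 191) gives 5696325t ≡ 14 (mod 191), and since 132⁻¹ ≡ 123 (mod 191), t ≡ 3. Hence N ≡ 2487175 + 5696325·3 = 19576150 (mod 1087998075).

19576150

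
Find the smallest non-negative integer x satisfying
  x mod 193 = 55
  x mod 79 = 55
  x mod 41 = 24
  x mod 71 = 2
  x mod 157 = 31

The moduli are pairwise coprime; N = 193·79·41·71·157 = 6968290669.
N/193 = 36105133; 36105133 ≡ 44 (mod 193); 44·136 ≡ 1, so inverse 136.
N/79 = 88206211; 88206211 ≡ 25 (mod 79); 25·19 ≡ 1, so inverse 19.
N/41 = 169958309; 169958309 ≡ 25 (mod 41); 25·23 ≡ 1, so inverse 23.
N/71 = 98144939; 98144939 ≡ 6 (mod 71); 6·12 ≡ 1, so inverse 12.
N/157 = 44384017; 44384017 ≡ 117 (mod 157); 117·51 ≡ 1, so inverse 51.
x ≡ 55·36105133·136 + 55·88206211·19 + 24·169958309·23 + 2·98144939·12 + 31·44384017·51 = 528585481316.
528585481316 mod 6968290669 = 5963681141.

5963681141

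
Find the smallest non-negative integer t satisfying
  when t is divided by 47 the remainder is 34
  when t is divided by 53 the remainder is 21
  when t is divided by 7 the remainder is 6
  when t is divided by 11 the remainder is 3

From t ≡ 34 (mod 47) write t = 34 + 47s. Substituting into t ≡ 21 (mod 53) gives 47s ≡ 40 (mod 53), and since 47⁻¹ ≡ 44 (mod 53), s ≡ 11. Hence t ≡ 34 + 47·11 = 551 (mod 2491).
From t ≡ 551 (mod 2491) write t = 551 + 2491s. Substituting into t ≡ 6 (mod 7) gives 2491s ≡ 1 (mod 7), and since 6⁻¹ ≡ 6 (mod 7), s ≡ 6. Hence t ≡ 551 + 2491·6 = 15497 (mod 17437).
From t ≡ 15497 (mod 17437) write t = 15497 + 17437s. Substituting into t ≡ 3 (mod 11) gives 17437s ≡ 5 (mod 11), and since 2⁻¹ ≡ 6 (mod 11), s ≡ 8. Hence t ≡ 15497 + 17437·8 = 154993 (mod 191807).

154993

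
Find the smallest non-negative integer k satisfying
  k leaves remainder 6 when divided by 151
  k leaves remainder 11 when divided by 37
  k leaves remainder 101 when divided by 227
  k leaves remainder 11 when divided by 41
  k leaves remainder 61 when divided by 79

From k ≡ 6 (mod 151) write k = 6 + 151t. Substituting into k ≡ 11 (mod 37) gives 151t ≡ 5 (mod 37), and since 3⁻¹ ≡ 25 (mod 37), t ≡ 14. Hence k ≡ 6 + 151·14 = 2120 (mod 5587).
From k ≡ 2120 (mod 5587) write k = 2120 + 5587t. Substituting into k ≡ 101 (mod 227) gives 5587t ≡ 24 (mod 227), and since 139⁻¹ ≡ 49 (mod 227), t ≡ 41. Hence k ≡ 2120 + 5587·41 = 231187 (mod 1268249).
From k ≡ 231187 (mod 1268249) write k = 231187 + 1268249t. Substituting into k ≡ 11 (mod 41) gives 1268249t ≡ 23 (mod 41), and since 37⁻¹ ≡ 10 (mod 41), t ≡ 25. Hence k ≡ 231187 + 1268249·25 = 31937412 (mod 51998209).
From k ≡ 31937412 (mod 51998209) write k = 31937412 + 51998209t. Substituting into k ≡ 61 (mod 79) gives 51998209t ≡ 58 (mod 79), and since 14⁻¹ ≡ 17 (mod 79), t ≡ 38. Hence k ≡ 31937412 + 51998209·38 = 2007869354 (mod 4107858511).

2007869354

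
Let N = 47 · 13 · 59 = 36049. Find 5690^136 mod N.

Mod 47: 5690 ≡ 3; by Fermat, exponent reduces to 136 mod 46 = 44; 3^44 ≡ 21 (mod 47).
Mod 13: 5690 ≡ 9; by Fermat, exponent reduces to 136 mod 12 = 4; 9^4 ≡ 9 (mod 13).
Mod 59: 5690 ≡ 26; by Fermat, exponent reduces to 136 mod 58 = 20; 26^20 ≡ 3 (mod 59).
Combine by CRT: x ≡ 21 (mod 47), x ≡ 9 (mod 13), x ≡ 3 (mod 59) ⇒ x ≡ 1478 (mod 36049).

1478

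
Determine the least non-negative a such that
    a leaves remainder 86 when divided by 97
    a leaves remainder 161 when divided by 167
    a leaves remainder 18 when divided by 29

From a ≡ 86 (mod 97) write a = 86 + 97t. Substituting into a ≡ 161 (mod 167) gives 97t ≡ 75 (mod 167), and since 97⁻¹ ≡ 31 (mod 167), t ≡ 154. Hence a ≡ 86 + 97·154 = 15024 (mod 16199).
From a ≡ 15024 (mod 16199) write a = 15024 + 16199t. Substituting into a ≡ 18 (mod 29) gives 16199t ≡ 16 (mod 29), and since 17⁻¹ ≡ 12 (mod 29), t ≡ 18. Hence a ≡ 15024 + 16199·18 = 306606 (mod 469771).

306606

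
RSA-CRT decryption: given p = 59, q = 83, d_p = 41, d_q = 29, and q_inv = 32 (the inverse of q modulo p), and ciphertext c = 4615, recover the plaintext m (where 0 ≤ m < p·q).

m₁ = c^(d_p) mod p: c ≡ 13 (mod 59), and 13^41 mod 59 = 52.
m₂ = c^(d_q) mod q: c ≡ 50 (mod 83), and 50^29 mod 83 = 57.
h = q_inv·(m₁ − m₂) mod p = 32·(52 − 57) mod 59 = 17.
m = m₂ + h·q = 57 + 17·83 = 1468.

1468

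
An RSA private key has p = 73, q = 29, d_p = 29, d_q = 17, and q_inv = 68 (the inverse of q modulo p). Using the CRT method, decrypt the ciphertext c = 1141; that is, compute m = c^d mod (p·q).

1871

m₁ = c^(d_p) mod p: c ≡ 46 (mod 73), and 46^29 mod 73 = 46.
m₂ = c^(d_q) mod q: c ≡ 10 (mod 29), and 10^17 mod 29 = 15.
h = q_inv·(m₁ − m₂) mod p = 68·(46 − 15) mod 73 = 64.
m = m₂ + h·q = 15 + 64·29 = 1871.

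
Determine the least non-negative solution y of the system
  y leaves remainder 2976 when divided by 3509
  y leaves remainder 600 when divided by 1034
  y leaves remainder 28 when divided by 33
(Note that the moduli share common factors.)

gcd(3509, 1034) = 11 and 11 | (600 − 2976), so the pair is consistent; merging gives y ≡ 276678 (mod 329846), where 329846 = lcm(3509, 1034).
gcd(329846, 33) = 11 and 11 | (28 − 276678), so the pair is consistent; merging gives y ≡ 936370 (mod 989538), where 989538 = lcm(329846, 33).
The solution is unique modulo lcm(3509, 1034, 33) = 989538.

936370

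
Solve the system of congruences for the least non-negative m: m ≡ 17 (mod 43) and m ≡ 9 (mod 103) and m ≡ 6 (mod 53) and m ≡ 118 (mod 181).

34413648

Combine the congruences pairwise.
From m ≡ 17 (mod 43) write m = 17 + 43t. Substituting into m ≡ 9 (mod 103) gives 43t ≡ 95 (mod 103), and since 43⁻¹ ≡ 12 (mod 103), t ≡ 7. Hence m ≡ 17 + 43·7 = 318 (mod 4429).
From m ≡ 318 (mod 4429) write m = 318 + 4429t. Substituting into m ≡ 6 (mod 53) gives 4429t ≡ 6 (mod 53), and since 30⁻¹ ≡ 23 (mod 53), t ≡ 32. Hence m ≡ 318 + 4429·32 = 142046 (mod 234737).
From m ≡ 142046 (mod 234737) write m = 142046 + 234737t. Substituting into m ≡ 118 (mod 181) gives 234737t ≡ 157 (mod 181), and since 161⁻¹ ≡ 9 (mod 181), t ≡ 146. Hence m ≡ 142046 + 234737·146 = 34413648 (mod 42487397).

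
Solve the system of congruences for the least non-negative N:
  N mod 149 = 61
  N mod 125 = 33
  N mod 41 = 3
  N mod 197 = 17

63414908

Combine the congruences pairwise.
From N ≡ 61 (mod 149) write N = 61 + 149t. Substituting into N ≡ 33 (mod 125) gives 149t ≡ 97 (mod 125), and since 24⁻¹ ≡ 99 (mod 125), t ≡ 103. Hence N ≡ 61 + 149·103 = 15408 (mod 18625).
From N ≡ 15408 (mod 18625) write N = 15408 + 18625t. Substituting into N ≡ 3 (mod 41) gives 18625t ≡ 11 (mod 41), and since 11⁻¹ ≡ 15 (mod 41), t ≡ 1. Hence N ≡ 15408 + 18625·1 = 34033 (mod 763625).
From N ≡ 34033 (mod 763625) write N = 34033 + 763625t. Substituting into N ≡ 17 (mod 197) gives 763625t ≡ 65 (mod 197), and since 53⁻¹ ≡ 171 (mod 197), t ≡ 83. Hence N ≡ 34033 + 763625·83 = 63414908 (mod 150434125).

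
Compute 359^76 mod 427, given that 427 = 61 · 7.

16

Mod 61: 359 ≡ 54; by Fermat, exponent reduces to 76 mod 60 = 16; 54^16 ≡ 16 (mod 61).
Mod 7: 359 ≡ 2; by Fermat, exponent reduces to 76 mod 6 = 4; 2^4 ≡ 2 (mod 7).
Combine by CRT: x ≡ 16 (mod 61), x ≡ 2 (mod 7) ⇒ x ≡ 16 (mod 427).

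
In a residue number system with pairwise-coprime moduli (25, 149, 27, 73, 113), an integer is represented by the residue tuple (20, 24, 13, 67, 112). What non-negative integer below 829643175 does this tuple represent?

518211445

Combine the congruences pairwise.
From x ≡ 20 (mod 25) write x = 20 + 25t. Substituting into x ≡ 24 (mod 149) gives 25t ≡ 4 (mod 149), and since 25⁻¹ ≡ 6 (mod 149), t ≡ 24. Hence x ≡ 20 + 25·24 = 620 (mod 3725).
From x ≡ 620 (mod 3725) write x = 620 + 3725t. Substituting into x ≡ 13 (mod 27) gives 3725t ≡ 14 (mod 27), and since 26⁻¹ ≡ 26 (mod 27), t ≡ 13. Hence x ≡ 620 + 3725·13 = 49045 (mod 100575).
From x ≡ 49045 (mod 100575) write x = 49045 + 100575t. Substituting into x ≡ 67 (mod 73) gives 100575t ≡ 5 (mod 73), and since 54⁻¹ ≡ 23 (mod 73), t ≡ 42. Hence x ≡ 49045 + 100575·42 = 4273195 (mod 7341975).
From x ≡ 4273195 (mod 7341975) write x = 4273195 + 7341975t. Substituting into x ≡ 112 (mod 113) gives 7341975t ≡ 12 (mod 113), and since 26⁻¹ ≡ 100 (mod 113), t ≡ 70. Hence x ≡ 4273195 + 7341975·70 = 518211445 (mod 829643175).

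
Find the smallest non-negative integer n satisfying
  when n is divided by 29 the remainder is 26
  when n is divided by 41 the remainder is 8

From n ≡ 26 (mod 29) write n = 26 + 29t. Substituting into n ≡ 8 (mod 41) gives 29t ≡ 23 (mod 41), and since 29⁻¹ ≡ 17 (mod 41), t ≡ 22. Hence n ≡ 26 + 29·22 = 664 (mod 1189).

664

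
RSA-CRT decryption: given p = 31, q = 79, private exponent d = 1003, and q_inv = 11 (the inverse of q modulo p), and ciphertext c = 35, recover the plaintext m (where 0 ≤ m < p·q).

1924

d_p = d mod (p−1) = 1003 mod 30 = 13; d_q = d mod (q−1) = 67.
m₁ = c^(d_p) mod p: c ≡ 4 (mod 31), and 4^13 mod 31 = 2.
m₂ = c^(d_q) mod q: c ≡ 35 (mod 79), and 35^67 mod 79 = 28.
h = q_inv·(m₁ − m₂) mod p = 11·(2 − 28) mod 31 = 24.
m = m₂ + h·q = 28 + 24·79 = 1924.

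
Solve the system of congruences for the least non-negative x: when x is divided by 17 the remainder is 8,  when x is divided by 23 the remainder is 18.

110

From x ≡ 8 (mod 17) write x = 8 + 17t. Substituting into x ≡ 18 (mod 23) gives 17t ≡ 10 (mod 23), and since 17⁻¹ ≡ 19 (mod 23), t ≡ 6. Hence x ≡ 8 + 17·6 = 110 (mod 391).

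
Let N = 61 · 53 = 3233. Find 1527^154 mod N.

2058

Mod 61: 1527 ≡ 2; by Fermat, exponent reduces to 154 mod 60 = 34; 2^34 ≡ 45 (mod 61).
Mod 53: 1527 ≡ 43; by Fermat, exponent reduces to 154 mod 52 = 50; 43^50 ≡ 44 (mod 53).
Combine by CRT: x ≡ 45 (mod 61), x ≡ 44 (mod 53) ⇒ x ≡ 2058 (mod 3233).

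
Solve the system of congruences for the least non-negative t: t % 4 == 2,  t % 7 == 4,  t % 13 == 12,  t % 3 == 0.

1026

The moduli are pairwise coprime; N = 4·7·13·3 = 1092.
N/4 = 273; 273 ≡ 1 (mod 4), inverse 1.
N/7 = 156; 156 ≡ 2 (mod 7); 2·4 ≡ 1, so inverse 4.
N/13 = 84; 84 ≡ 6 (mod 13); 6·11 ≡ 1, so inverse 11.
N/3 = 364; 364 ≡ 1 (mod 3), inverse 1.
t ≡ 2·273·1 + 4·156·4 + 12·84·11 + 0·364·1 = 14130.
14130 mod 1092 = 1026.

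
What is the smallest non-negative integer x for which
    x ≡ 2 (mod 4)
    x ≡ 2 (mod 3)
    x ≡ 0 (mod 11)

110

The moduli are pairwise coprime; N = 4·3·11 = 132.
N/4 = 33; 33 ≡ 1 (mod 4), inverse 1.
N/3 = 44; 44 ≡ 2 (mod 3); 2·2 ≡ 1, so inverse 2.
N/11 = 12; 12 ≡ 1 (mod 11), inverse 1.
x ≡ 2·33·1 + 2·44·2 + 0·12·1 = 242.
242 mod 132 = 110.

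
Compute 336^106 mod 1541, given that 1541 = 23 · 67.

671

Mod 23: 336 ≡ 14; by Fermat, exponent reduces to 106 mod 22 = 18; 14^18 ≡ 4 (mod 23).
Mod 67: 336 ≡ 1; by Fermat, exponent reduces to 106 mod 66 = 40; 1^40 ≡ 1 (mod 67).
Combine by CRT: x ≡ 4 (mod 23), x ≡ 1 (mod 67) ⇒ x ≡ 671 (mod 1541).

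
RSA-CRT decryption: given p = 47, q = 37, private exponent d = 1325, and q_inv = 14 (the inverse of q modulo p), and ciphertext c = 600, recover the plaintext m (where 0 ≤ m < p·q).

726

d_p = d mod (p−1) = 1325 mod 46 = 37; d_q = d mod (q−1) = 29.
m₁ = c^(d_p) mod p: c ≡ 36 (mod 47), and 36^37 mod 47 = 21.
m₂ = c^(d_q) mod q: c ≡ 8 (mod 37), and 8^29 mod 37 = 23.
h = q_inv·(m₁ − m₂) mod p = 14·(21 − 23) mod 47 = 19.
m = m₂ + h·q = 23 + 19·37 = 726.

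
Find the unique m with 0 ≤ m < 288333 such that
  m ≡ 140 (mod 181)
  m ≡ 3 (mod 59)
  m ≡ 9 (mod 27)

From m ≡ 140 (mod 181) write m = 140 + 181t. Substituting into m ≡ 3 (mod 59) gives 181t ≡ 40 (mod 59), and since 4⁻¹ ≡ 15 (mod 59), t ≡ 10. Hence m ≡ 140 + 181·10 = 1950 (mod 10679).
From m ≡ 1950 (mod 10679) write m = 1950 + 10679t. Substituting into m ≡ 9 (mod 27) gives 10679t ≡ 3 (mod 27), and since 14⁻¹ ≡ 2 (mod 27), t ≡ 6. Hence m ≡ 1950 + 10679·6 = 66024 (mod 288333).

66024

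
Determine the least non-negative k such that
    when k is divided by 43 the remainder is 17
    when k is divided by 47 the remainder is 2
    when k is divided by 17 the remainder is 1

11799

Combine the congruences pairwise.
From k ≡ 17 (mod 43) write k = 17 + 43t. Substituting into k ≡ 2 (mod 47) gives 43t ≡ 32 (mod 47), and since 43⁻¹ ≡ 35 (mod 47), t ≡ 39. Hence k ≡ 17 + 43·39 = 1694 (mod 2021).
From k ≡ 1694 (mod 2021) write k = 1694 + 2021t. Substituting into k ≡ 1 (mod 17) gives 2021t ≡ 7 (mod 17), and since 15⁻¹ ≡ 8 (mod 17), t ≡ 5. Hence k ≡ 1694 + 2021·5 = 11799 (mod 34357).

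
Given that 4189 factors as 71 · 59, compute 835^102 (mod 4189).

Mod 71: 835 ≡ 54; by Fermat, exponent reduces to 102 mod 70 = 32; 54^32 ≡ 5 (mod 71).
Mod 59: 835 ≡ 9; by Fermat, exponent reduces to 102 mod 58 = 44; 9^44 ≡ 3 (mod 59).
Combine by CRT: x ≡ 5 (mod 71), x ≡ 3 (mod 59) ⇒ x ≡ 3484 (mod 4189).

3484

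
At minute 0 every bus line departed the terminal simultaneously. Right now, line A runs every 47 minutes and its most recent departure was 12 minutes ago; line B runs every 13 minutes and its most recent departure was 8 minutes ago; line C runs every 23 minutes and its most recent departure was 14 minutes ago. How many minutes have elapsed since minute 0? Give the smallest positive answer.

Combine the congruences pairwise.
From t ≡ 12 (mod 47) write t = 12 + 47s. Substituting into t ≡ 8 (mod 13) gives 47s ≡ 9 (mod 13), and since 8⁻¹ ≡ 5 (mod 13), s ≡ 6. Hence t ≡ 12 + 47·6 = 294 (mod 611).
From t ≡ 294 (mod 611) write t = 294 + 611s. Substituting into t ≡ 14 (mod 23) gives 611s ≡ 19 (mod 23), and since 13⁻¹ ≡ 16 (mod 23), s ≡ 5. Hence t ≡ 294 + 611·5 = 3349 (mod 14053).

3349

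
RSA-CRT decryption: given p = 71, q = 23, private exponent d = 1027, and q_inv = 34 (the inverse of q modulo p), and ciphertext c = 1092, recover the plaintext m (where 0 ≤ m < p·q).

d_p = d mod (p−1) = 1027 mod 70 = 47; d_q = d mod (q−1) = 15.
m₁ = c^(d_p) mod p: c ≡ 27 (mod 71), and 27^47 mod 71 = 3.
m₂ = c^(d_q) mod q: c ≡ 11 (mod 23), and 11^15 mod 23 = 10.
h = q_inv·(m₁ − m₂) mod p = 34·(3 − 10) mod 71 = 46.
m = m₂ + h·q = 10 + 46·23 = 1068.

1068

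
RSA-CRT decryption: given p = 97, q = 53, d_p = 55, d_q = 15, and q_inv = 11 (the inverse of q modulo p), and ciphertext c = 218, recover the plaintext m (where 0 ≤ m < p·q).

1024

m₁ = c^(d_p) mod p: c ≡ 24 (mod 97), and 24^55 mod 97 = 54.
m₂ = c^(d_q) mod q: c ≡ 6 (mod 53), and 6^15 mod 53 = 17.
h = q_inv·(m₁ − m₂) mod p = 11·(54 − 17) mod 97 = 19.
m = m₂ + h·q = 17 + 19·53 = 1024.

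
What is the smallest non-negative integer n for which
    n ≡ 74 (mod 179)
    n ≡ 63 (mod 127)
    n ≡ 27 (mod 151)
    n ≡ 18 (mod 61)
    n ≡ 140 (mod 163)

239357979

The moduli are pairwise coprime; M = 179·127·151·61·163 = 34131167069.
M/179 = 190676911; 190676911 ≡ 25 (mod 179); 25·43 ≡ 1, so inverse 43.
M/127 = 268749347; 268749347 ≡ 75 (mod 127); 75·105 ≡ 1, so inverse 105.
M/151 = 226034219; 226034219 ≡ 54 (mod 151); 54·14 ≡ 1, so inverse 14.
M/61 = 559527329; 559527329 ≡ 10 (mod 61); 10·55 ≡ 1, so inverse 55.
M/163 = 209393663; 209393663 ≡ 114 (mod 163); 114·153 ≡ 1, so inverse 153.
n ≡ 74·190676911·43 + 63·268749347·105 + 27·226034219·14 + 18·559527329·55 + 140·209393663·153 = 7509096113159.
7509096113159 mod 34131167069 = 239357979.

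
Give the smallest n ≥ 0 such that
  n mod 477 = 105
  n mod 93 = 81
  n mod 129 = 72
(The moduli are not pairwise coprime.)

73086

gcd(477, 93) = 3 and 3 | (81 − 105), so the pair is consistent; merging gives n ≡ 13938 (mod 14787), where 14787 = lcm(477, 93).
gcd(14787, 129) = 3 and 3 | (72 − 13938), so the pair is consistent; merging gives n ≡ 73086 (mod 635841), where 635841 = lcm(14787, 129).
The solution is unique modulo lcm(477, 93, 129) = 635841.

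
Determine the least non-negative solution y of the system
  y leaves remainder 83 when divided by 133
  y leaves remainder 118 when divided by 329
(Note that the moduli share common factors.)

3408

gcd(133, 329) = 7 and 7 | (118 − 83), so the pair is consistent; merging gives y ≡ 3408 (mod 6251), where 6251 = lcm(133, 329).
The solution is unique modulo lcm(133, 329) = 6251.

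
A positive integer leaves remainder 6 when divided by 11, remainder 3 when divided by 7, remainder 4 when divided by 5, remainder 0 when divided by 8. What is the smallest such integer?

864

Combine the congruences pairwise.
From t ≡ 6 (mod 11) write t = 6 + 11s. Substituting into t ≡ 3 (mod 7) gives 11s ≡ 4 (mod 7), and since 4⁻¹ ≡ 2 (mod 7), s ≡ 1. Hence t ≡ 6 + 11·1 = 17 (mod 77).
From t ≡ 17 (mod 77) write t = 17 + 77s. Substituting into t ≡ 4 (mod 5) gives 77s ≡ 2 (mod 5), and since 2⁻¹ ≡ 3 (mod 5), s ≡ 1. Hence t ≡ 17 + 77·1 = 94 (mod 385).
From t ≡ 94 (mod 385) write t = 94 + 385s. Substituting into t ≡ 0 (mod 8) gives 385s ≡ 2 (mod 8), and since 1⁻¹ ≡ 1 (mod 8), s ≡ 2. Hence t ≡ 94 + 385·2 = 864 (mod 3080).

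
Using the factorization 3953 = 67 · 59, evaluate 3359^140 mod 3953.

2169

Mod 67: 3359 ≡ 9; by Fermat, exponent reduces to 140 mod 66 = 8; 9^8 ≡ 25 (mod 67).
Mod 59: 3359 ≡ 55; by Fermat, exponent reduces to 140 mod 58 = 24; 55^24 ≡ 45 (mod 59).
Combine by CRT: x ≡ 25 (mod 67), x ≡ 45 (mod 59) ⇒ x ≡ 2169 (mod 3953).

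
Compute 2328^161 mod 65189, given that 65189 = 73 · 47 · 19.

5265

Mod 73: 2328 ≡ 65; by Fermat, exponent reduces to 161 mod 72 = 17; 65^17 ≡ 9 (mod 73).
Mod 47: 2328 ≡ 25; by Fermat, exponent reduces to 161 mod 46 = 23; 25^23 ≡ 1 (mod 47).
Mod 19: 2328 ≡ 10; by Fermat, exponent reduces to 161 mod 18 = 17; 10^17 ≡ 2 (mod 19).
Combine by CRT: x ≡ 9 (mod 73), x ≡ 1 (mod 47), x ≡ 2 (mod 19) ⇒ x ≡ 5265 (mod 65189).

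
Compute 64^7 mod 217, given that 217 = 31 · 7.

190

Mod 31: 64 ≡ 2; 2^7 ≡ 4 (mod 31).
Mod 7: 64 ≡ 1; by Fermat, exponent reduces to 7 mod 6 = 1; 1^1 ≡ 1 (mod 7).
Combine by CRT: x ≡ 4 (mod 31), x ≡ 1 (mod 7) ⇒ x ≡ 190 (mod 217).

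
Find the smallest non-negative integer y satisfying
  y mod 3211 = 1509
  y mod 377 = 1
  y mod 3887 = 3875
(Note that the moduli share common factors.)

839580

gcd(3211, 377) = 13 and 13 | (1 − 1509), so the pair is consistent; merging gives y ≡ 1509 (mod 93119), where 93119 = lcm(3211, 377).
gcd(93119, 3887) = 169 and 169 | (3875 − 1509), so the pair is consistent; merging gives y ≡ 839580 (mod 2141737), where 2141737 = lcm(93119, 3887).
The solution is unique modulo lcm(3211, 377, 3887) = 2141737.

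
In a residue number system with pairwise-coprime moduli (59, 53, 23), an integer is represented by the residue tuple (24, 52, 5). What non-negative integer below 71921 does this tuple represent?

The moduli are pairwise coprime; N = 59·53·23 = 71921.
N/59 = 1219; 1219 ≡ 39 (mod 59); 39·56 ≡ 1, so inverse 56.
N/53 = 1357; 1357 ≡ 32 (mod 53); 32·5 ≡ 1, so inverse 5.
N/23 = 3127; 3127 ≡ 22 (mod 23); 22·22 ≡ 1, so inverse 22.
x ≡ 24·1219·56 + 52·1357·5 + 5·3127·22 = 2335126.
2335126 mod 71921 = 33654.

33654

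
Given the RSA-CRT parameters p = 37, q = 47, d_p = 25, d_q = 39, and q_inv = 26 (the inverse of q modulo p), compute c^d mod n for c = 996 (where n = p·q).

366

m₁ = c^(d_p) mod p: c ≡ 34 (mod 37), and 34^25 mod 37 = 33.
m₂ = c^(d_q) mod q: c ≡ 9 (mod 47), and 9^39 mod 47 = 37.
h = q_inv·(m₁ − m₂) mod p = 26·(33 − 37) mod 37 = 7.
m = m₂ + h·q = 37 + 7·47 = 366.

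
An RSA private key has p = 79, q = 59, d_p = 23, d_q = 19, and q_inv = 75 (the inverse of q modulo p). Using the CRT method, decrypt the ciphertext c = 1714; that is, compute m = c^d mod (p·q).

m₁ = c^(d_p) mod p: c ≡ 55 (mod 79), and 55^23 mod 79 = 23.
m₂ = c^(d_q) mod q: c ≡ 3 (mod 59), and 3^19 mod 59 = 53.
h = q_inv·(m₁ − m₂) mod p = 75·(23 − 53) mod 79 = 41.
m = m₂ + h·q = 53 + 41·59 = 2472.

2472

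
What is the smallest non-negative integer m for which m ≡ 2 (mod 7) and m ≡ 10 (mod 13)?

23

From m ≡ 2 (mod 7) write m = 2 + 7t. Substituting into m ≡ 10 (mod 13) gives 7t ≡ 8 (mod 13), and since 7⁻¹ ≡ 2 (mod 13), t ≡ 3. Hence m ≡ 2 + 7·3 = 23 (mod 91).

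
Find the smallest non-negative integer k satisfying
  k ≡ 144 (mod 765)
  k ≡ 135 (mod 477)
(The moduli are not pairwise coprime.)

gcd(765, 477) = 9 and 9 | (135 − 144), so the pair is consistent; merging gives k ≡ 36864 (mod 40545), where 40545 = lcm(765, 477).
The solution is unique modulo lcm(765, 477) = 40545.

36864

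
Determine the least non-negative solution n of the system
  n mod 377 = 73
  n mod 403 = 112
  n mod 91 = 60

gcd(377, 403) = 13 and 13 | (112 − 73), so the pair is consistent; merging gives n ≡ 5351 (mod 11687), where 11687 = lcm(377, 403).
gcd(11687, 91) = 13 and 13 | (60 − 5351), so the pair is consistent; merging gives n ≡ 28725 (mod 81809), where 81809 = lcm(11687, 91).
The solution is unique modulo lcm(377, 403, 91) = 81809.

28725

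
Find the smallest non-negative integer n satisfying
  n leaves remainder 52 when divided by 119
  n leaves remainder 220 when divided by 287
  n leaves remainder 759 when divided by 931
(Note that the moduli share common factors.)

58481

gcd(119, 287) = 7 and 7 | (220 − 52), so the pair is consistent; merging gives n ≡ 4812 (mod 4879), where 4879 = lcm(119, 287).
gcd(4879, 931) = 7 and 7 | (759 − 4812), so the pair is consistent; merging gives n ≡ 58481 (mod 648907), where 648907 = lcm(4879, 931).
The solution is unique modulo lcm(119, 287, 931) = 648907.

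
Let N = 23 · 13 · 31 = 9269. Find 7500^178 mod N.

Mod 23: 7500 ≡ 2; by Fermat, exponent reduces to 178 mod 22 = 2; 2^2 ≡ 4 (mod 23).
Mod 13: 7500 ≡ 12; by Fermat, exponent reduces to 178 mod 12 = 10; 12^10 ≡ 1 (mod 13).
Mod 31: 7500 ≡ 29; by Fermat, exponent reduces to 178 mod 30 = 28; 29^28 ≡ 8 (mod 31).
Combine by CRT: x ≡ 4 (mod 23), x ≡ 1 (mod 13), x ≡ 8 (mod 31) ⇒ x ≡ 3914 (mod 9269).

3914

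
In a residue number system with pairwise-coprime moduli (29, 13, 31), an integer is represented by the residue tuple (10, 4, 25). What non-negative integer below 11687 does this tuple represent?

10131

From x ≡ 10 (mod 29) write x = 10 + 29t. Substituting into x ≡ 4 (mod 13) gives 29t ≡ 7 (mod 13), and since 3⁻¹ ≡ 9 (mod 13), t ≡ 11. Hence x ≡ 10 + 29·11 = 329 (mod 377).
From x ≡ 329 (mod 377) write x = 329 + 377t. Substituting into x ≡ 25 (mod 31) gives 377t ≡ 6 (mod 31), and since 5⁻¹ ≡ 25 (mod 31), t ≡ 26. Hence x ≡ 329 + 377·26 = 10131 (mod 11687).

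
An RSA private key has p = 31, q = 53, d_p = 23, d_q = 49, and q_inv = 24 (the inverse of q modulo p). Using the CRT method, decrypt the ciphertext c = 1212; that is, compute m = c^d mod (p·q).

m₁ = c^(d_p) mod p: c ≡ 3 (mod 31), and 3^23 mod 31 = 11.
m₂ = c^(d_q) mod q: c ≡ 46 (mod 53), and 46^49 mod 53 = 36.
h = q_inv·(m₁ − m₂) mod p = 24·(11 − 36) mod 31 = 20.
m = m₂ + h·q = 36 + 20·53 = 1096.

1096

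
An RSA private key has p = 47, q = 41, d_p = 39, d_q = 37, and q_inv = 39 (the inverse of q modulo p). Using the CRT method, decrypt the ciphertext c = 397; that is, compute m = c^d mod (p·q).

1095

m₁ = c^(d_p) mod p: c ≡ 21 (mod 47), and 21^39 mod 47 = 14.
m₂ = c^(d_q) mod q: c ≡ 28 (mod 41), and 28^37 mod 41 = 29.
h = q_inv·(m₁ − m₂) mod p = 39·(14 − 29) mod 47 = 26.
m = m₂ + h·q = 29 + 26·41 = 1095.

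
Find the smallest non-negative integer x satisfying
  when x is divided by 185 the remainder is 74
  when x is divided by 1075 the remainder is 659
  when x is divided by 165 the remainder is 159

gcd(185, 1075) = 5 and 5 | (659 − 74), so the pair is consistent; merging gives x ≡ 24309 (mod 39775), where 39775 = lcm(185, 1075).
gcd(39775, 165) = 5 and 5 | (159 − 24309), so the pair is consistent; merging gives x ≡ 1098234 (mod 1312575), where 1312575 = lcm(39775, 165).
The solution is unique modulo lcm(185, 1075, 165) = 1312575.

1098234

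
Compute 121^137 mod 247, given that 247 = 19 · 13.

49

Mod 19: 121 ≡ 7; by Fermat, exponent reduces to 137 mod 18 = 11; 7^11 ≡ 11 (mod 19).
Mod 13: 121 ≡ 4; by Fermat, exponent reduces to 137 mod 12 = 5; 4^5 ≡ 10 (mod 13).
Combine by CRT: x ≡ 11 (mod 19), x ≡ 10 (mod 13) ⇒ x ≡ 49 (mod 247).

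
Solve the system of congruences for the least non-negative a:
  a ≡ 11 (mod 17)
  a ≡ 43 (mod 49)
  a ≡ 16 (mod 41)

6658

The moduli are pairwise coprime; N = 17·49·41 = 34153.
N/17 = 2009; 2009 ≡ 3 (mod 17); 3·6 ≡ 1, so inverse 6.
N/49 = 697; 697 ≡ 11 (mod 49); 11·9 ≡ 1, so inverse 9.
N/41 = 833; 833 ≡ 13 (mod 41); 13·19 ≡ 1, so inverse 19.
a ≡ 11·2009·6 + 43·697·9 + 16·833·19 = 655565.
655565 mod 34153 = 6658.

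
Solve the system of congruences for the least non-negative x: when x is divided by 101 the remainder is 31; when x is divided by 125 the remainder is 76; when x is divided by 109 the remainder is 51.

1128201

The moduli are pairwise coprime; N = 101·125·109 = 1376125.
N/101 = 13625; 13625 ≡ 91 (mod 101); 91·10 ≡ 1, so inverse 10.
N/125 = 11009; 11009 ≡ 9 (mod 125); 9·14 ≡ 1, so inverse 14.
N/109 = 12625; 12625 ≡ 90 (mod 109); 90·86 ≡ 1, so inverse 86.
x ≡ 31·13625·10 + 76·11009·14 + 51·12625·86 = 71310576.
71310576 mod 1376125 = 1128201.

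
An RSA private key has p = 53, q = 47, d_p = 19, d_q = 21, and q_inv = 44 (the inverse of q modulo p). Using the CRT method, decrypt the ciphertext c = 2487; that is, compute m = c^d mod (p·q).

2347

m₁ = c^(d_p) mod p: c ≡ 49 (mod 53), and 49^19 mod 53 = 15.
m₂ = c^(d_q) mod q: c ≡ 43 (mod 47), and 43^21 mod 47 = 44.
h = q_inv·(m₁ − m₂) mod p = 44·(15 − 44) mod 53 = 49.
m = m₂ + h·q = 44 + 49·47 = 2347.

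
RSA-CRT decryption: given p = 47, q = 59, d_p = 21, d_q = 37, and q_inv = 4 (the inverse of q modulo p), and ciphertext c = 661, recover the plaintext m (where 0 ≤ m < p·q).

21

m₁ = c^(d_p) mod p: c ≡ 3 (mod 47), and 3^21 mod 47 = 21.
m₂ = c^(d_q) mod q: c ≡ 12 (mod 59), and 12^37 mod 59 = 21.
h = q_inv·(m₁ − m₂) mod p = 4·(21 − 21) mod 47 = 0.
m = m₂ + h·q = 21 + 0·59 = 21.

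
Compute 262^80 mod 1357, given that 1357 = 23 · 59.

1143

Mod 23: 262 ≡ 9; by Fermat, exponent reduces to 80 mod 22 = 14; 9^14 ≡ 16 (mod 23).
Mod 59: 262 ≡ 26; by Fermat, exponent reduces to 80 mod 58 = 22; 26^22 ≡ 22 (mod 59).
Combine by CRT: x ≡ 16 (mod 23), x ≡ 22 (mod 59) ⇒ x ≡ 1143 (mod 1357).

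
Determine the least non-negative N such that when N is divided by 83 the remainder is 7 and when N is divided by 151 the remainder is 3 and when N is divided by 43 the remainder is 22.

31713

The moduli are pairwise coprime; M = 83·151·43 = 538919.
M/83 = 6493; 6493 ≡ 19 (mod 83); 19·35 ≡ 1, so inverse 35.
M/151 = 3569; 3569 ≡ 96 (mod 151); 96·140 ≡ 1, so inverse 140.
M/43 = 12533; 12533 ≡ 20 (mod 43); 20·28 ≡ 1, so inverse 28.
N ≡ 7·6493·35 + 3·3569·140 + 22·12533·28 = 10810093.
10810093 mod 538919 = 31713.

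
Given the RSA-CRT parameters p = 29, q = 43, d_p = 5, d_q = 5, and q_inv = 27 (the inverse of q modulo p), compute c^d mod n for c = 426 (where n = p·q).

m₁ = c^(d_p) mod p: c ≡ 20 (mod 29), and 20^5 mod 29 = 24.
m₂ = c^(d_q) mod q: c ≡ 39 (mod 43), and 39^5 mod 43 = 8.
h = q_inv·(m₁ − m₂) mod p = 27·(24 − 8) mod 29 = 26.
m = m₂ + h·q = 8 + 26·43 = 1126.

1126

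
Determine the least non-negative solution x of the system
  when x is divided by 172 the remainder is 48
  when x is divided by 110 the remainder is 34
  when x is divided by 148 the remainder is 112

gcd(172, 110) = 2 and 2 | (34 − 48), so the pair is consistent; merging gives x ≡ 9164 (mod 9460), where 9460 = lcm(172, 110).
gcd(9460, 148) = 4 and 4 | (112 − 9164), so the pair is consistent; merging gives x ≡ 28084 (mod 350020), where 350020 = lcm(9460, 148).
The solution is unique modulo lcm(172, 110, 148) = 350020.

28084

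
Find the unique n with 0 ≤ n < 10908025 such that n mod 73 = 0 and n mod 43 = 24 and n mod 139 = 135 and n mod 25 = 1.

The moduli are pairwise coprime; M = 73·43·139·25 = 10908025.
M/73 = 149425; 149425 ≡ 67 (mod 73); 67·12 ≡ 1, so inverse 12.
M/43 = 253675; 253675 ≡ 18 (mod 43); 18·12 ≡ 1, so inverse 12.
M/139 = 78475; 78475 ≡ 79 (mod 139); 79·44 ≡ 1, so inverse 44.
M/25 = 436321; 436321 ≡ 21 (mod 25); 21·6 ≡ 1, so inverse 6.
n ≡ 0·149425·12 + 24·253675·12 + 135·78475·44 + 1·436321·6 = 541817826.
541817826 mod 10908025 = 7324601.

7324601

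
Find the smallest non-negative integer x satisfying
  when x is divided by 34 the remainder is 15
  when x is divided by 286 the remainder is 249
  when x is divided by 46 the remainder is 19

gcd(34, 286) = 2 and 2 | (249 − 15), so the pair is consistent; merging gives x ≡ 3109 (mod 4862), where 4862 = lcm(34, 286).
gcd(4862, 46) = 2 and 2 | (19 − 3109), so the pair is consistent; merging gives x ≡ 85763 (mod 111826), where 111826 = lcm(4862, 46).
The solution is unique modulo lcm(34, 286, 46) = 111826.

85763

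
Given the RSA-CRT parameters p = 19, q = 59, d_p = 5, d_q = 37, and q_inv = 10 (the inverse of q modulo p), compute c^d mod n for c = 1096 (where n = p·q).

394

m₁ = c^(d_p) mod p: c ≡ 13 (mod 19), and 13^5 mod 19 = 14.
m₂ = c^(d_q) mod q: c ≡ 34 (mod 59), and 34^37 mod 59 = 40.
h = q_inv·(m₁ − m₂) mod p = 10·(14 − 40) mod 19 = 6.
m = m₂ + h·q = 40 + 6·59 = 394.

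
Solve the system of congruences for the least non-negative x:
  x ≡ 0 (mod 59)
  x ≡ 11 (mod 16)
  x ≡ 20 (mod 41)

The moduli are pairwise coprime; N = 59·16·41 = 38704.
N/59 = 656; 656 ≡ 7 (mod 59); 7·17 ≡ 1, so inverse 17.
N/16 = 2419; 2419 ≡ 3 (mod 16); 3·11 ≡ 1, so inverse 11.
N/41 = 944; 944 ≡ 1 (mod 41), inverse 1.
x ≡ 0·656·17 + 11·2419·11 + 20·944·1 = 311579.
311579 mod 38704 = 1947.

1947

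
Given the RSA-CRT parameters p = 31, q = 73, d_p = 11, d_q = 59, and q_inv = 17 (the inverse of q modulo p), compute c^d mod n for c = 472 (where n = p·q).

m₁ = c^(d_p) mod p: c ≡ 7 (mod 31), and 7^11 mod 31 = 20.
m₂ = c^(d_q) mod q: c ≡ 34 (mod 73), and 34^59 mod 73 = 11.
h = q_inv·(m₁ − m₂) mod p = 17·(20 − 11) mod 31 = 29.
m = m₂ + h·q = 11 + 29·73 = 2128.

2128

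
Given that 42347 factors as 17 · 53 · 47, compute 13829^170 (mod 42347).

Mod 17: 13829 ≡ 8; by Fermat, exponent reduces to 170 mod 16 = 10; 8^10 ≡ 13 (mod 17).
Mod 53: 13829 ≡ 49; by Fermat, exponent reduces to 170 mod 52 = 14; 49^14 ≡ 49 (mod 53).
Mod 47: 13829 ≡ 11; by Fermat, exponent reduces to 170 mod 46 = 32; 11^32 ≡ 9 (mod 47).
Combine by CRT: x ≡ 13 (mod 17), x ≡ 49 (mod 53), x ≡ 9 (mod 47) ⇒ x ≡ 27927 (mod 42347).

27927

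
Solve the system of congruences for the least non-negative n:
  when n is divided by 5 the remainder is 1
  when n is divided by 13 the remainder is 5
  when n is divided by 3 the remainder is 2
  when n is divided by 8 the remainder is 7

From n ≡ 1 (mod 5) write n = 1 + 5t. Substituting into n ≡ 5 (mod 13) gives 5t ≡ 4 (mod 13), and since 5⁻¹ ≡ 8 (mod 13), t ≡ 6. Hence n ≡ 1 + 5·6 = 31 (mod 65).
From n ≡ 31 (mod 65) write n = 31 + 65t. Substituting into n ≡ 2 (mod 3) gives 65t ≡ 1 (mod 3), and since 2⁻¹ ≡ 2 (mod 3), t ≡ 2. Hence n ≡ 31 + 65·2 = 161 (mod 195).
From n ≡ 161 (mod 195) write n = 161 + 195t. Substituting into n ≡ 7 (mod 8) gives 195t ≡ 6 (mod 8), and since 3⁻¹ ≡ 3 (mod 8), t ≡ 2. Hence n ≡ 161 + 195·2 = 551 (mod 1560).

551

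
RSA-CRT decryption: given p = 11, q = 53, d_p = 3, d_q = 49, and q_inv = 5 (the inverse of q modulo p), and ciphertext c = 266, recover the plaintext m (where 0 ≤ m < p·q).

m₁ = c^(d_p) mod p: c ≡ 2 (mod 11), and 2^3 mod 11 = 8.
m₂ = c^(d_q) mod q: c ≡ 1 (mod 53), and 1^49 mod 53 = 1.
h = q_inv·(m₁ − m₂) mod p = 5·(8 − 1) mod 11 = 2.
m = m₂ + h·q = 1 + 2·53 = 107.

107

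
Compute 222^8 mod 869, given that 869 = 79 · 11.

828

Mod 79: 222 ≡ 64; 64^8 ≡ 38 (mod 79).
Mod 11: 222 ≡ 2; 2^8 ≡ 3 (mod 11).
Combine by CRT: x ≡ 38 (mod 79), x ≡ 3 (mod 11) ⇒ x ≡ 828 (mod 869).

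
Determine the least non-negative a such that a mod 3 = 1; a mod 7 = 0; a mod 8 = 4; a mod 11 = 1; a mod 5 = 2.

The moduli are pairwise coprime; N = 3·7·8·11·5 = 9240.
N/3 = 3080; 3080 ≡ 2 (mod 3); 2·2 ≡ 1, so inverse 2.
N/7 = 1320; 1320 ≡ 4 (mod 7); 4·2 ≡ 1, so inverse 2.
N/8 = 1155; 1155 ≡ 3 (mod 8); 3·3 ≡ 1, so inverse 3.
N/11 = 840; 840 ≡ 4 (mod 11); 4·3 ≡ 1, so inverse 3.
N/5 = 1848; 1848 ≡ 3 (mod 5); 3·2 ≡ 1, so inverse 2.
a ≡ 1·3080·2 + 0·1320·2 + 4·1155·3 + 1·840·3 + 2·1848·2 = 29932.
29932 mod 9240 = 2212.

2212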